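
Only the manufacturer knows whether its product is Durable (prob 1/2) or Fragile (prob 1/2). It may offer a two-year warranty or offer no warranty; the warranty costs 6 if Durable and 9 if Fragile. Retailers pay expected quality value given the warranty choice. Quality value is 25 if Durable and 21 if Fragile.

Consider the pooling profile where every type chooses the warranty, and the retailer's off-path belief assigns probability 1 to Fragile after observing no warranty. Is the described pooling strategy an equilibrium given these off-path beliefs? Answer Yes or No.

On path, the retailer holds the prior and pays 1/2·25 + 1/2·21 = 23. Off path (no warranty), believing Fragile, it pays 21.
Durable: the warranty nets 23 − 6 = 17; no warranty nets 21. Durable would deviate.
Fragile: the warranty nets 23 − 9 = 14; no warranty nets 21. Fragile would deviate.
A type deviates, so pooling fails.

No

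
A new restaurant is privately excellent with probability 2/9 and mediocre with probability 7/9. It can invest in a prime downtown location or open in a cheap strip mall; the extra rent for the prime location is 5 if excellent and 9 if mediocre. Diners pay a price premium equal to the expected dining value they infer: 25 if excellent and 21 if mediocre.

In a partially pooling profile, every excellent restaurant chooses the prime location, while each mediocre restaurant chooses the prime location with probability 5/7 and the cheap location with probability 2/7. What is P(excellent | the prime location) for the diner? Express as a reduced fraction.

P(the prime location) = (2/9)·1 + (7/9)·(5/7) = 7/9.
By Bayes' rule, P(excellent | the prime location) = (2/9) / (7/9) = 2/7.

2/7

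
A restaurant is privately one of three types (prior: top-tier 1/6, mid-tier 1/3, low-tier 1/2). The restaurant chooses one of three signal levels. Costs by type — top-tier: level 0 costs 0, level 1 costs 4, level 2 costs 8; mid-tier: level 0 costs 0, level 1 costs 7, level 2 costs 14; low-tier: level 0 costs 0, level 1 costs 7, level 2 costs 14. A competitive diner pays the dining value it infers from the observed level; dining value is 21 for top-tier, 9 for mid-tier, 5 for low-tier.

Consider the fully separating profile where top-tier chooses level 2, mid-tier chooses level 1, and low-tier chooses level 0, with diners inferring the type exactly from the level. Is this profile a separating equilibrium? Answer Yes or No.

No

Separating price premiums: level 2 → 21, level 1 → 9, level 0 → 5.
top-tier (assigned level 2): level 0: 5 − 0 = 5; level 1: 9 − 4 = 5; level 2: 21 − 8 = 13. top-tier stays.
mid-tier (assigned level 1): level 0: 5 − 0 = 5; level 1: 9 − 7 = 2; level 2: 21 − 14 = 7. mid-tier prefers level 2.
low-tier (assigned level 0): level 0: 5 − 0 = 5; level 1: 9 − 7 = 2; level 2: 21 − 14 = 7. low-tier prefers level 2.
At least one type deviates; the separating profile fails.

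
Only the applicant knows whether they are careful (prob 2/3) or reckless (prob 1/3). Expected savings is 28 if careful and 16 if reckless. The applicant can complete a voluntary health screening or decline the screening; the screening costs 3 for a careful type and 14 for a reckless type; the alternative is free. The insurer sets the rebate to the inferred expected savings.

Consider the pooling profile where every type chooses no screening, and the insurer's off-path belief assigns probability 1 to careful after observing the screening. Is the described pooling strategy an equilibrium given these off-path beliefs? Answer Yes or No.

No

On path, the insurer holds the prior and pays 2/3·28 + 1/3·16 = 24. Off path (the screening), believing careful, it pays 28.
careful: no screening nets 24; the screening nets 28 − 3 = 25. careful would deviate.
reckless: no screening nets 24; the screening nets 28 − 14 = 14. reckless stays.
A type deviates, so pooling fails.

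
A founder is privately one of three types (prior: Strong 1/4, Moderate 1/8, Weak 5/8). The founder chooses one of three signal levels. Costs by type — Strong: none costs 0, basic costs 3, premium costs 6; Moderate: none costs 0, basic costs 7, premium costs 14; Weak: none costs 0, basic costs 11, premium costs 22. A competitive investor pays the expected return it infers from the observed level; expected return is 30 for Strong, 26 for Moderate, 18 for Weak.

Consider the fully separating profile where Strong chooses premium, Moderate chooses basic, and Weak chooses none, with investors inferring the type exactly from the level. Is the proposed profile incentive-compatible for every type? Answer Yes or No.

Yes

Separating valuations: premium → 30, basic → 26, none → 18.
Strong (assigned premium): none: 18 − 0 = 18; basic: 26 − 3 = 23; premium: 30 − 6 = 24. Strong stays.
Moderate (assigned basic): none: 18 − 0 = 18; basic: 26 − 7 = 19; premium: 30 − 14 = 16. Moderate stays.
Weak (assigned none): none: 18 − 0 = 18; basic: 26 − 11 = 15; premium: 30 − 22 = 8. Weak stays.
Every type prefers its assigned level; separation holds.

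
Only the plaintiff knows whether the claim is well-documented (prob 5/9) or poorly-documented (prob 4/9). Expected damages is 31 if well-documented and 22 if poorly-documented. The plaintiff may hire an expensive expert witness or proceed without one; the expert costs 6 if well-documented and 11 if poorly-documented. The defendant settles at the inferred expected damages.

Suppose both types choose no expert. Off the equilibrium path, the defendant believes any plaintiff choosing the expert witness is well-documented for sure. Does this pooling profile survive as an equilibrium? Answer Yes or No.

Yes

On path, the defendant holds the prior and pays 5/9·31 + 4/9·22 = 27. Off path (the expert witness), believing well-documented, it pays 31.
well-documented: no expert nets 27; the expert witness nets 31 − 6 = 25. well-documented stays.
poorly-documented: no expert nets 27; the expert witness nets 31 − 11 = 20. poorly-documented stays.
No type deviates, so pooling is sustained.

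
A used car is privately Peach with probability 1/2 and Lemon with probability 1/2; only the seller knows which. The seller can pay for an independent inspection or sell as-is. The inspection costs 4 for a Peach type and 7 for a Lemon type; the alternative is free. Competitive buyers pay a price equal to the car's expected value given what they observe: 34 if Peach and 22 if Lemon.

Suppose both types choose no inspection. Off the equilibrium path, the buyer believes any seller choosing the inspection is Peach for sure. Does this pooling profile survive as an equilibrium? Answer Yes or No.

No

On path, the buyer holds the prior and pays 1/2·34 + 1/2·22 = 28. Off path (the inspection), believing Peach, it pays 34.
Peach: no inspection nets 28; the inspection nets 34 − 4 = 30. Peach would deviate.
Lemon: no inspection nets 28; the inspection nets 34 − 7 = 27. Lemon stays.
A type deviates, so pooling fails.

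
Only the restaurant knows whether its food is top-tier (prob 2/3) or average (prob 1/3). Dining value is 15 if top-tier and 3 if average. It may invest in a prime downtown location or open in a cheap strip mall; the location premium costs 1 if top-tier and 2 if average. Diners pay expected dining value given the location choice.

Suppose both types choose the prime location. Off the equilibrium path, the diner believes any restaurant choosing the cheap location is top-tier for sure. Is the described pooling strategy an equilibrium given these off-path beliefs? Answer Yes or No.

On path, the diner holds the prior and pays 2/3·15 + 1/3·3 = 11. Off path (the cheap location), believing top-tier, it pays 15.
top-tier: the prime location nets 11 − 1 = 10; the cheap location nets 15. top-tier would deviate.
average: the prime location nets 11 − 2 = 9; the cheap location nets 15. average would deviate.
A type deviates, so pooling fails.

No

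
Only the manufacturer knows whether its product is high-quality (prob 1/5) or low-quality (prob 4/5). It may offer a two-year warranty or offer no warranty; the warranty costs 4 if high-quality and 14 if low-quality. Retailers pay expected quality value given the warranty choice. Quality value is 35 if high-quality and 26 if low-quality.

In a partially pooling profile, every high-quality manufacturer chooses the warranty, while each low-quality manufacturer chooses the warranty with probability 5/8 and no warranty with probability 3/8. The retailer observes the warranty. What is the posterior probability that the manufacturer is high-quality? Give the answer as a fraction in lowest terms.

2/7

P(the warranty) = (1/5)·1 + (4/5)·(5/8) = 7/10.
By Bayes' rule, P(high-quality | the warranty) = (1/5) / (7/10) = 2/7.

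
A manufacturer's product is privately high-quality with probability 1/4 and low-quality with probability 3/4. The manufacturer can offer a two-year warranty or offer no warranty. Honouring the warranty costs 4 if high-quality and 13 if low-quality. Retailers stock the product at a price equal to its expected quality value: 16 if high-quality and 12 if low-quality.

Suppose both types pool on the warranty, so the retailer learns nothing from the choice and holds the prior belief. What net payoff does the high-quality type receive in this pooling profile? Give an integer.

9

Pooled price = 1/4·16 + 3/4·12 = 13.
high-quality pays cost 4 for the warranty, so net payoff = 13 − 4 = 9.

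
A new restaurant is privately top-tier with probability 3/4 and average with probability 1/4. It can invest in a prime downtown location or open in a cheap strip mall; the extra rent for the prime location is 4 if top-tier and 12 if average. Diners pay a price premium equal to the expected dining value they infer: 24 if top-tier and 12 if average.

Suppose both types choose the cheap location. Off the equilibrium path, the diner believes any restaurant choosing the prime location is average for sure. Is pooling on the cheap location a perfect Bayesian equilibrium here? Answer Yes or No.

On path, the diner holds the prior and pays 3/4·24 + 1/4·12 = 21. Off path (the prime location), believing average, it pays 12.
top-tier: the cheap location nets 21; the prime location nets 12 − 4 = 8. top-tier stays.
average: the cheap location nets 21; the prime location nets 12 − 12 = 0. average stays.
No type deviates, so pooling is sustained.

Yes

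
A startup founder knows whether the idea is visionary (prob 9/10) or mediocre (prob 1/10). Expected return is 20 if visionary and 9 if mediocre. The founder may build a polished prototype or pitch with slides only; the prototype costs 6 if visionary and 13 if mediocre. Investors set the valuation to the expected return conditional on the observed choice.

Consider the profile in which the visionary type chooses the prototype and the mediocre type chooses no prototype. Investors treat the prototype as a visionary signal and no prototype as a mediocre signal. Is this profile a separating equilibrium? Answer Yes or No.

Under these beliefs, the prototype earns valuation 20 and no prototype earns valuation 9.
visionary: the prototype nets 20 − 6 = 14; no prototype nets 9. visionary prefers the prototype.
mediocre: the prototype nets 20 − 13 = 7; no prototype nets 9. mediocre prefers no prototype.
Neither type deviates, so the separating profile is an equilibrium.

Yes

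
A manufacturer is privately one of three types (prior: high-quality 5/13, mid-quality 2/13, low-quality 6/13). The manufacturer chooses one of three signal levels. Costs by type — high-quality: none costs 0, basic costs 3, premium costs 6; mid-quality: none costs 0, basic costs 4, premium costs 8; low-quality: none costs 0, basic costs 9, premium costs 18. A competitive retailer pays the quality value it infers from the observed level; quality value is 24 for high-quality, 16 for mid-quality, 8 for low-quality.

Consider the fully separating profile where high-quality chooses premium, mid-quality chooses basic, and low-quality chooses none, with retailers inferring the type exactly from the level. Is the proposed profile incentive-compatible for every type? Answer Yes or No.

No

Separating prices: premium → 24, basic → 16, none → 8.
high-quality (assigned premium): none: 8 − 0 = 8; basic: 16 − 3 = 13; premium: 24 − 6 = 18. high-quality stays.
mid-quality (assigned basic): none: 8 − 0 = 8; basic: 16 − 4 = 12; premium: 24 − 8 = 16. mid-quality prefers premium.
low-quality (assigned none): none: 8 − 0 = 8; basic: 16 − 9 = 7; premium: 24 − 18 = 6. low-quality stays.
At least one type deviates; the separating profile fails.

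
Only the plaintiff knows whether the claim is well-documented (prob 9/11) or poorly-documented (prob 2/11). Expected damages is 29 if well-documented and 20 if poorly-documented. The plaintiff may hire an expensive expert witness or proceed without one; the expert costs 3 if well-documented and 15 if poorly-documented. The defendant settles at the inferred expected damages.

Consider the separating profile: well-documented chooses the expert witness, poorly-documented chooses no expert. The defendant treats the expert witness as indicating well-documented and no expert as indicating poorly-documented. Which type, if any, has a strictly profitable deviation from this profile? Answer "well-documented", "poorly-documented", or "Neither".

Neither

The expert witness pays 29; no expert pays 20.
well-documented: assigned the expert witness, nets 29 − 3 = 26; deviating to no expert nets 20.
poorly-documented: assigned no expert, nets 20; deviating to the expert witness nets 29 − 15 = 14.
Both types strictly prefer their assigned action; no profitable deviation.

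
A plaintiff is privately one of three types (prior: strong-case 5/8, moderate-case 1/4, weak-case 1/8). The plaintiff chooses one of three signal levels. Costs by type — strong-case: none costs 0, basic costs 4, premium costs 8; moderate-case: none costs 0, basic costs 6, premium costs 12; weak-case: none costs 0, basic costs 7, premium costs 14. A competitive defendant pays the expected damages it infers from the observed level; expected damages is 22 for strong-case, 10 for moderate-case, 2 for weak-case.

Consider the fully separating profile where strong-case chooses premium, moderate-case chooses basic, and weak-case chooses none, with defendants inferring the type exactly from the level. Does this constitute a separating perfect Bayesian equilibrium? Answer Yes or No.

No

Separating settlements: premium → 22, basic → 10, none → 2.
strong-case (assigned premium): none: 2 − 0 = 2; basic: 10 − 4 = 6; premium: 22 − 8 = 14. strong-case stays.
moderate-case (assigned basic): none: 2 − 0 = 2; basic: 10 − 6 = 4; premium: 22 − 12 = 10. moderate-case prefers premium.
weak-case (assigned none): none: 2 − 0 = 2; basic: 10 − 7 = 3; premium: 22 − 14 = 8. weak-case prefers premium.
At least one type deviates; the separating profile fails.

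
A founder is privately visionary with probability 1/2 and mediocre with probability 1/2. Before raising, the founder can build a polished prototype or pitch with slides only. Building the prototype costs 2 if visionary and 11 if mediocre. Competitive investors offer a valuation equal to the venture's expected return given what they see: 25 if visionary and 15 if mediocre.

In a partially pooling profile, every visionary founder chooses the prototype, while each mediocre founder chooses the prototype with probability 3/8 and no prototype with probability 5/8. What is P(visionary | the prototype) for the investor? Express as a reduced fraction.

P(the prototype) = (1/2)·1 + (1/2)·(3/8) = 11/16.
By Bayes' rule, P(visionary | the prototype) = (1/2) / (11/16) = 8/11.

8/11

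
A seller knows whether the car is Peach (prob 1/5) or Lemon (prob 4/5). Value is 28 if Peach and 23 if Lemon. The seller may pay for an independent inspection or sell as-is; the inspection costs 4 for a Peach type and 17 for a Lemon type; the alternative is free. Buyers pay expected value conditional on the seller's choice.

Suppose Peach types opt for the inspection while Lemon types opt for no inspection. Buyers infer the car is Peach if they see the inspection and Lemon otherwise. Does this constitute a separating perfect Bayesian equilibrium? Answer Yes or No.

Yes

Under these beliefs, the inspection earns price 28 and no inspection earns price 23.
Peach: the inspection nets 28 − 4 = 24; no inspection nets 23. Peach prefers the inspection.
Lemon: the inspection nets 28 − 17 = 11; no inspection nets 23. Lemon prefers no inspection.
Neither type deviates, so the separating profile is an equilibrium.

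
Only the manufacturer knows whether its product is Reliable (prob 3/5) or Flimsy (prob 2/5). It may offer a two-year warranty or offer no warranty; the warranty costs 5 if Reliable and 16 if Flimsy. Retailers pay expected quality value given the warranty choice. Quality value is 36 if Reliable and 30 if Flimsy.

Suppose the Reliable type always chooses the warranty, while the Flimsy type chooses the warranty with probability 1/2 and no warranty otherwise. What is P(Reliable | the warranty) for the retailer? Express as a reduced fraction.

P(the warranty) = (3/5)·1 + (2/5)·(1/2) = 4/5.
By Bayes' rule, P(Reliable | the warranty) = (3/5) / (4/5) = 3/4.

3/4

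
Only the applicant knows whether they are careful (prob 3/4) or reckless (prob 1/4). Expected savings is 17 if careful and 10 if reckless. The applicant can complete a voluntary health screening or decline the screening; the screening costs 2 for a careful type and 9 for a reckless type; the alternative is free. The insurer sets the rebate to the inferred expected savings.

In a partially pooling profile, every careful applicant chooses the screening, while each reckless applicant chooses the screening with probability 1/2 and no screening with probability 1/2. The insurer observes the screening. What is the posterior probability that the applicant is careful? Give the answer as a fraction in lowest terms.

6/7

P(the screening) = (3/4)·1 + (1/4)·(1/2) = 7/8.
By Bayes' rule, P(careful | the screening) = (3/4) / (7/8) = 6/7.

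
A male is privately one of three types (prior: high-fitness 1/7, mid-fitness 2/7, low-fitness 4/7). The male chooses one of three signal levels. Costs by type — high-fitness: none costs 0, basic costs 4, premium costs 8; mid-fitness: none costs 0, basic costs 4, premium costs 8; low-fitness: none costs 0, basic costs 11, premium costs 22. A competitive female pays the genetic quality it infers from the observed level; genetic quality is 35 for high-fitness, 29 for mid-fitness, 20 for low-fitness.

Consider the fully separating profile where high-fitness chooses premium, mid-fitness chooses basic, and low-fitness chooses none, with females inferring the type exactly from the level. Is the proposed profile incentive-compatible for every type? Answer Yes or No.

Separating mating payoffs: premium → 35, basic → 29, none → 20.
high-fitness (assigned premium): none: 20 − 0 = 20; basic: 29 − 4 = 25; premium: 35 − 8 = 27. high-fitness stays.
mid-fitness (assigned basic): none: 20 − 0 = 20; basic: 29 − 4 = 25; premium: 35 − 8 = 27. mid-fitness prefers premium.
low-fitness (assigned none): none: 20 − 0 = 20; basic: 29 − 11 = 18; premium: 35 − 22 = 13. low-fitness stays.
At least one type deviates; the separating profile fails.

No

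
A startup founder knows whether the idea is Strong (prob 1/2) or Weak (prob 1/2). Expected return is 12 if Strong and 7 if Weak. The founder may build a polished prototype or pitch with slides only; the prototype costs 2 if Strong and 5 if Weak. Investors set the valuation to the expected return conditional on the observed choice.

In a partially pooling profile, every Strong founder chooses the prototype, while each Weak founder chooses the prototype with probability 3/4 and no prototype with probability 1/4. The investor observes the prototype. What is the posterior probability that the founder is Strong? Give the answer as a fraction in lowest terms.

4/7

P(the prototype) = (1/2)·1 + (1/2)·(3/4) = 7/8.
By Bayes' rule, P(Strong | the prototype) = (1/2) / (7/8) = 4/7.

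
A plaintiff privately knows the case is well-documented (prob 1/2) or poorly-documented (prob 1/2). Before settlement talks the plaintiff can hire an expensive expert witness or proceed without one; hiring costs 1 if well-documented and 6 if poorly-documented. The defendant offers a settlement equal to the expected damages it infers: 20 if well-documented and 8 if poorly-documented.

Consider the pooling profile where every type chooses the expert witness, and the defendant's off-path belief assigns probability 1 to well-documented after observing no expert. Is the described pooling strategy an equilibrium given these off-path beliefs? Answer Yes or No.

On path, the defendant holds the prior and pays 1/2·20 + 1/2·8 = 14. Off path (no expert), believing well-documented, it pays 20.
well-documented: the expert witness nets 14 − 1 = 13; no expert nets 20. well-documented would deviate.
poorly-documented: the expert witness nets 14 − 6 = 8; no expert nets 20. poorly-documented would deviate.
A type deviates, so pooling fails.

No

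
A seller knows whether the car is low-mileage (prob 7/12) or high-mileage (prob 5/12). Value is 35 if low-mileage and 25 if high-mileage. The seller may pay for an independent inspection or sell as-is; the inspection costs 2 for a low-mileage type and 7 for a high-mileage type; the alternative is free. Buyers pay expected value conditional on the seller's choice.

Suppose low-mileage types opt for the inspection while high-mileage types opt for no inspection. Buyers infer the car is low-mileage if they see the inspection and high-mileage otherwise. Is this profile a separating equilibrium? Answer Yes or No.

No

Under these beliefs, the inspection earns price 35 and no inspection earns price 25.
low-mileage: the inspection nets 35 − 2 = 33; no inspection nets 25. low-mileage prefers the inspection.
high-mileage: the inspection nets 35 − 7 = 28; no inspection nets 25. high-mileage would deviate to the inspection.
high-mileage has a profitable deviation, so the profile is not an equilibrium.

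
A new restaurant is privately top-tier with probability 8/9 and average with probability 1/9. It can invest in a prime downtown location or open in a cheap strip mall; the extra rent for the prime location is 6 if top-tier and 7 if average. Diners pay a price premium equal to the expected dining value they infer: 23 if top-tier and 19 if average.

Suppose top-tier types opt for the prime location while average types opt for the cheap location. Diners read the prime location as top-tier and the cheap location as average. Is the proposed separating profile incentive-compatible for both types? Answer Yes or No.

Under these beliefs, the prime location earns price premium 23 and the cheap location earns price premium 19.
top-tier: the prime location nets 23 − 6 = 17; the cheap location nets 19. top-tier would deviate to the cheap location.
average: the prime location nets 23 − 7 = 16; the cheap location nets 19. average prefers the cheap location.
top-tier has a profitable deviation, so the profile is not an equilibrium.

No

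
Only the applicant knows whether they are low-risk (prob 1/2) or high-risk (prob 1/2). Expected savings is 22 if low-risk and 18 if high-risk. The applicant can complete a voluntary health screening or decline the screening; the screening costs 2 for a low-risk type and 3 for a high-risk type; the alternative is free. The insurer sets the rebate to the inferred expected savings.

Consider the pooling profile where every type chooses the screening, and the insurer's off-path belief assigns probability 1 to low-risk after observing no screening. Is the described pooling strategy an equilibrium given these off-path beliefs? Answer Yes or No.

No

On path, the insurer holds the prior and pays 1/2·22 + 1/2·18 = 20. Off path (no screening), believing low-risk, it pays 22.
low-risk: the screening nets 20 − 2 = 18; no screening nets 22. low-risk would deviate.
high-risk: the screening nets 20 − 3 = 17; no screening nets 22. high-risk would deviate.
A type deviates, so pooling fails.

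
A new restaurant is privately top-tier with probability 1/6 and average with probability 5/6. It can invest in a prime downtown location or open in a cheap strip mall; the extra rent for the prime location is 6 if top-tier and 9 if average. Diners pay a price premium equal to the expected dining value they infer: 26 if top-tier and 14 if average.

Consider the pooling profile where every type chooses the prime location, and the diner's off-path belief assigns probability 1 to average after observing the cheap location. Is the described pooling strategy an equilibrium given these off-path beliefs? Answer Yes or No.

On path, the diner holds the prior and pays 1/6·26 + 5/6·14 = 16. Off path (the cheap location), believing average, it pays 14.
top-tier: the prime location nets 16 − 6 = 10; the cheap location nets 14. top-tier would deviate.
average: the prime location nets 16 − 9 = 7; the cheap location nets 14. average would deviate.
A type deviates, so pooling fails.

No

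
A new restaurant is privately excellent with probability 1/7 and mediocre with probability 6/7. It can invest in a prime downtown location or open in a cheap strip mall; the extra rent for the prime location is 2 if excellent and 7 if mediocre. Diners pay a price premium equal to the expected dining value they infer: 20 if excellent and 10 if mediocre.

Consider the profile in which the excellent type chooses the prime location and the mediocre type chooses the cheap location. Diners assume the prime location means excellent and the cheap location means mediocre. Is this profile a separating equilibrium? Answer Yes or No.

Under these beliefs, the prime location earns price premium 20 and the cheap location earns price premium 10.
excellent: the prime location nets 20 − 2 = 18; the cheap location nets 10. excellent prefers the prime location.
mediocre: the prime location nets 20 − 7 = 13; the cheap location nets 10. mediocre would deviate to the prime location.
mediocre has a profitable deviation, so the profile is not an equilibrium.

No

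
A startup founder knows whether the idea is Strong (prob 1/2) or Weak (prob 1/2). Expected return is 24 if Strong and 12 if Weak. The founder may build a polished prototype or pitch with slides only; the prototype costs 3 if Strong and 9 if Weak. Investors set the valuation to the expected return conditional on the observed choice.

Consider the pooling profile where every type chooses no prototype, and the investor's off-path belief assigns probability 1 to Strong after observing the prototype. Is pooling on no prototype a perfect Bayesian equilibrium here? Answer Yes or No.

No

On path, the investor holds the prior and pays 1/2·24 + 1/2·12 = 18. Off path (the prototype), believing Strong, it pays 24.
Strong: no prototype nets 18; the prototype nets 24 − 3 = 21. Strong would deviate.
Weak: no prototype nets 18; the prototype nets 24 − 9 = 15. Weak stays.
A type deviates, so pooling fails.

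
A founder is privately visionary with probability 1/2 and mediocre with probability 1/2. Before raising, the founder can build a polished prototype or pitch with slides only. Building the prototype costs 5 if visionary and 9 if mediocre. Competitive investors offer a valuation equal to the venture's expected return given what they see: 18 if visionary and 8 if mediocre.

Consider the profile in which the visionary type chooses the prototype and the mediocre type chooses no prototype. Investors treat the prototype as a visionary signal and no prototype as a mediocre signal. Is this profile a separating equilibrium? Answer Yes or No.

No

Under these beliefs, the prototype earns valuation 18 and no prototype earns valuation 8.
visionary: the prototype nets 18 − 5 = 13; no prototype nets 8. visionary prefers the prototype.
mediocre: the prototype nets 18 − 9 = 9; no prototype nets 8. mediocre would deviate to the prototype.
mediocre has a profitable deviation, so the profile is not an equilibrium.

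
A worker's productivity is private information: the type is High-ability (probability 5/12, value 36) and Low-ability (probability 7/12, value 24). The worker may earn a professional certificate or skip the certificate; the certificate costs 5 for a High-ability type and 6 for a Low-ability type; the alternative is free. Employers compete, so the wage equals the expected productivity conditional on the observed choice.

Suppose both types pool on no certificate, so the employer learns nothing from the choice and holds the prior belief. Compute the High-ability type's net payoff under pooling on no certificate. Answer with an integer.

29

Pooled wage = 5/12·36 + 7/12·24 = 29.
High-ability pays no cost for no certificate, so net payoff = 29.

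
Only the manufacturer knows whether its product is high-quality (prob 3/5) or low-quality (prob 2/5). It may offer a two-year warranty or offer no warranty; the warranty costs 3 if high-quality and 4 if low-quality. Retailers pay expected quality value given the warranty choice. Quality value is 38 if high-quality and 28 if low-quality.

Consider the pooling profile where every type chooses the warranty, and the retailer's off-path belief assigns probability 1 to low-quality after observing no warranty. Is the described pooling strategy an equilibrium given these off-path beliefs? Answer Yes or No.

On path, the retailer holds the prior and pays 3/5·38 + 2/5·28 = 34. Off path (no warranty), believing low-quality, it pays 28.
high-quality: the warranty nets 34 − 3 = 31; no warranty nets 28. high-quality stays.
low-quality: the warranty nets 34 − 4 = 30; no warranty nets 28. low-quality stays.
No type deviates, so pooling is sustained.

Yes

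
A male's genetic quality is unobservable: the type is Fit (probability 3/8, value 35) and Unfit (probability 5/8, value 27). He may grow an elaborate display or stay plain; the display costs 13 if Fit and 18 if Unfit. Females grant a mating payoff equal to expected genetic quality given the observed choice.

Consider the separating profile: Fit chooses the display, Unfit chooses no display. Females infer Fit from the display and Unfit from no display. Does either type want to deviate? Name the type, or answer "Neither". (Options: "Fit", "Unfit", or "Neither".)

Fit

The display pays 35; no display pays 27.
Fit: assigned the display, nets 35 − 13 = 22; deviating to no display nets 27.
Unfit: assigned no display, nets 27; deviating to the display nets 35 − 18 = 17.
The Fit type gains 5 by deviating.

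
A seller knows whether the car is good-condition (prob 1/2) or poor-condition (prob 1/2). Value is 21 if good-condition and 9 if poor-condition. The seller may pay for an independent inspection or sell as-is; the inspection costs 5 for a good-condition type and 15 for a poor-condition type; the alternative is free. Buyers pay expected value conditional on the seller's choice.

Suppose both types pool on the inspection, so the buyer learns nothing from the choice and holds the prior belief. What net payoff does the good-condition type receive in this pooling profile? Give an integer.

10

Pooled price = 1/2·21 + 1/2·9 = 15.
good-condition pays cost 5 for the inspection, so net payoff = 15 − 5 = 10.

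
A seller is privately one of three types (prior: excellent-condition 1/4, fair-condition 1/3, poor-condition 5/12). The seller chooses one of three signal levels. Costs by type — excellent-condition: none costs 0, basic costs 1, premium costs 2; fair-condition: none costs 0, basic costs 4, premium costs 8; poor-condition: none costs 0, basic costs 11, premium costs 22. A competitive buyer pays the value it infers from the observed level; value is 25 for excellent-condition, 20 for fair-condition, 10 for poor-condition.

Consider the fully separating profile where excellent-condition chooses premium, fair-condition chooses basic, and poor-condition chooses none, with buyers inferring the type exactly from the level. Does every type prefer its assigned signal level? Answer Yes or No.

No

Separating prices: premium → 25, basic → 20, none → 10.
excellent-condition (assigned premium): none: 10 − 0 = 10; basic: 20 − 1 = 19; premium: 25 − 2 = 23. excellent-condition stays.
fair-condition (assigned basic): none: 10 − 0 = 10; basic: 20 − 4 = 16; premium: 25 − 8 = 17. fair-condition prefers premium.
poor-condition (assigned none): none: 10 − 0 = 10; basic: 20 − 11 = 9; premium: 25 − 22 = 3. poor-condition stays.
At least one type deviates; the separating profile fails.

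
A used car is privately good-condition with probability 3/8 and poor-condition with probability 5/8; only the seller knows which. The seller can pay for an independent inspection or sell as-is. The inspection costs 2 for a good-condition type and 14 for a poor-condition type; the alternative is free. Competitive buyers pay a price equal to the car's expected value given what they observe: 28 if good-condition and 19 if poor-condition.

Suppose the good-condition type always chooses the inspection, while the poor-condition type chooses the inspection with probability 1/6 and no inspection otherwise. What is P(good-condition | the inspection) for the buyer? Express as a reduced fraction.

P(the inspection) = (3/8)·1 + (5/8)·(1/6) = 23/48.
By Bayes' rule, P(good-condition | the inspection) = (3/8) / (23/48) = 18/23.

18/23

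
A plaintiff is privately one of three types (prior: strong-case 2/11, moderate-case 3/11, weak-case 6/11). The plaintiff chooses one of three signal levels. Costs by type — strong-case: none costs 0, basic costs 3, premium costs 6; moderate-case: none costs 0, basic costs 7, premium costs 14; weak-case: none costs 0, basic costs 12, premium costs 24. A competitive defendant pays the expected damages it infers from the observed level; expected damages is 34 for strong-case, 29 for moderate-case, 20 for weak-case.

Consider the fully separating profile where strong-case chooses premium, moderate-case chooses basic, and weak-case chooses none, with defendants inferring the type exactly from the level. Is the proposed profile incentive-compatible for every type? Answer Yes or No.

Yes

Separating settlements: premium → 34, basic → 29, none → 20.
strong-case (assigned premium): none: 20 − 0 = 20; basic: 29 − 3 = 26; premium: 34 − 6 = 28. strong-case stays.
moderate-case (assigned basic): none: 20 − 0 = 20; basic: 29 − 7 = 22; premium: 34 − 14 = 20. moderate-case stays.
weak-case (assigned none): none: 20 − 0 = 20; basic: 29 − 12 = 17; premium: 34 − 24 = 10. weak-case stays.
Every type prefers its assigned level; separation holds.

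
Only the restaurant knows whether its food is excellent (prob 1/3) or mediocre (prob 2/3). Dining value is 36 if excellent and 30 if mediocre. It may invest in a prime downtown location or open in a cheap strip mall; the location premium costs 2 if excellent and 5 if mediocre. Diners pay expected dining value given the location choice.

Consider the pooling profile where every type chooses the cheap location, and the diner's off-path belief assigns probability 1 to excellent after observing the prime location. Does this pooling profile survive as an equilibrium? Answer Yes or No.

No

On path, the diner holds the prior and pays 1/3·36 + 2/3·30 = 32. Off path (the prime location), believing excellent, it pays 36.
excellent: the cheap location nets 32; the prime location nets 36 − 2 = 34. excellent would deviate.
mediocre: the cheap location nets 32; the prime location nets 36 − 5 = 31. mediocre stays.
A type deviates, so pooling fails.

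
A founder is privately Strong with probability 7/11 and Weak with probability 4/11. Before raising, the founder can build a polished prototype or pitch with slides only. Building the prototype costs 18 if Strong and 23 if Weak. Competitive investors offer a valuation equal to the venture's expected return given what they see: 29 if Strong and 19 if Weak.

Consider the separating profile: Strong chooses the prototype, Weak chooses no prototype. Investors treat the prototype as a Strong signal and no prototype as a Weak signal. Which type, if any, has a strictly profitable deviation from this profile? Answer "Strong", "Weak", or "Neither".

The prototype pays 29; no prototype pays 19.
Strong: assigned the prototype, nets 29 − 18 = 11; deviating to no prototype nets 19.
Weak: assigned no prototype, nets 19; deviating to the prototype nets 29 − 23 = 6.
The Strong type gains 8 by deviating.

Strong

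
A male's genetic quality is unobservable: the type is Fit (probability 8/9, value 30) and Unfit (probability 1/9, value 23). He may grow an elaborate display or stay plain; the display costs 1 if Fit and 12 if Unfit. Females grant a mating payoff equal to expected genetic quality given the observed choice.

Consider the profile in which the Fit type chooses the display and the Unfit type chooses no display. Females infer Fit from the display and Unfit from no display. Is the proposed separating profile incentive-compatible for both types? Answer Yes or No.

Under these beliefs, the display earns mating payoff 30 and no display earns mating payoff 23.
Fit: the display nets 30 − 1 = 29; no display nets 23. Fit prefers the display.
Unfit: the display nets 30 − 12 = 18; no display nets 23. Unfit prefers no display.
Neither type deviates, so the separating profile is an equilibrium.

Yes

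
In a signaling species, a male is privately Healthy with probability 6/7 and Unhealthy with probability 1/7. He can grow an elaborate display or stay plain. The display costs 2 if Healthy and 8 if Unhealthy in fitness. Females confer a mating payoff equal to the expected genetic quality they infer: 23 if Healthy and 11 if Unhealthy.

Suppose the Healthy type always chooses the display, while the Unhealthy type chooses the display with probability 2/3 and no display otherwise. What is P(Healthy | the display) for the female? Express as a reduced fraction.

9/10

P(the display) = (6/7)·1 + (1/7)·(2/3) = 20/21.
By Bayes' rule, P(Healthy | the display) = (6/7) / (20/21) = 9/10.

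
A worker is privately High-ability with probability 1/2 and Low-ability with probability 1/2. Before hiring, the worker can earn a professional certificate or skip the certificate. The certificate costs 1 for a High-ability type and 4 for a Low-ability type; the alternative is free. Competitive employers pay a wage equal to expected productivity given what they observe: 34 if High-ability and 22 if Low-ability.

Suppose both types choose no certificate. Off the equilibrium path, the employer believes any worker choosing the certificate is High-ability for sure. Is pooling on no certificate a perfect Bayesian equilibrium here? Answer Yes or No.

On path, the employer holds the prior and pays 1/2·34 + 1/2·22 = 28. Off path (the certificate), believing High-ability, it pays 34.
High-ability: no certificate nets 28; the certificate nets 34 − 1 = 33. High-ability would deviate.
Low-ability: no certificate nets 28; the certificate nets 34 − 4 = 30. Low-ability would deviate.
A type deviates, so pooling fails.

No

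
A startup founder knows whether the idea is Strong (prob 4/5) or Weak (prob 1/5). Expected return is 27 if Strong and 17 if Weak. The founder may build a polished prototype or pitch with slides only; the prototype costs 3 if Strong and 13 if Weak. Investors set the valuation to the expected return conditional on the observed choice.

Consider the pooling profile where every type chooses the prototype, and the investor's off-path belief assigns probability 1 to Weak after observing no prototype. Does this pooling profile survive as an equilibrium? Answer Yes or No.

No

On path, the investor holds the prior and pays 4/5·27 + 1/5·17 = 25. Off path (no prototype), believing Weak, it pays 17.
Strong: the prototype nets 25 − 3 = 22; no prototype nets 17. Strong stays.
Weak: the prototype nets 25 − 13 = 12; no prototype nets 17. Weak would deviate.
A type deviates, so pooling fails.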